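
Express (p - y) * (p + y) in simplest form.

p^2 - y^2

Pair the conjugate factors: (p+y)(p-y) = p^2 - y^2.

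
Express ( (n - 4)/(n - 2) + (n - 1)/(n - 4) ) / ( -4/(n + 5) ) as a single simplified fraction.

(-2*n³ + n² + 37*n - 90)/(4*n² - 24*n + 32)

Numerator: (n - 4)/(n - 2) + (n - 1)/(n - 4) = (2*n² - 11*n + 18)/(n² - 6*n + 8)
Denominator: -4/(n + 5) = -4/(n + 5)
Divide: ((2*n² - 11*n + 18)/(n² - 6*n + 8)) · (-n/4 - 5/4) = (-2*n³ + n² + 37*n - 90)/(4*n² - 24*n + 32)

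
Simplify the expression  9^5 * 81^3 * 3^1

9^5 = 3^10; 81^3 = 3^12; 3^1 = 3^1
Combine exponents: 3^23

3^23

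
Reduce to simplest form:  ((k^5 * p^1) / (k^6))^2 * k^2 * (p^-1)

Inside the bracket: (k^-1) * p^1
Raise to the power 2: (k^-2) * p^2
Multiply by k^2 * (p^-1): add exponents.

p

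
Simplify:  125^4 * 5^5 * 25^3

125^4 = 5^12; 5^5 = 5^5; 25^3 = 5^6
Combine exponents: 5^23

5^23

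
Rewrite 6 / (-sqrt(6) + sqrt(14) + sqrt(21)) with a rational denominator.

Group as (sqrt(14) + sqrt(21)) - sqrt(6); multiply by (sqrt(14) + sqrt(21)) + sqrt(6), then rationalise the remaining surd.

(-174*sqrt(6) - 6*sqrt(21) + 78*sqrt(14) + 504)/335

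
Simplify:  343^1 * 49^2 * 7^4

7^11

343^1 = 7^3; 49^2 = 7^4; 7^4 = 7^4
Combine exponents: 7^11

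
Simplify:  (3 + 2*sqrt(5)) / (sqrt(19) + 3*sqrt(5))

(-2*sqrt(95) - 3*sqrt(19) + 9*sqrt(5) + 30)/26

Multiply numerator and denominator by -sqrt(19) + 3*sqrt(5).
Denominator becomes 26; numerator becomes -2*sqrt(95) - 3*sqrt(19) + 9*sqrt(5) + 30.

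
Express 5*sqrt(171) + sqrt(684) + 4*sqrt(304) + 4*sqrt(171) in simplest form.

5*sqrt(171) = 15*sqrt(19); sqrt(684) = 6*sqrt(19); 4*sqrt(304) = 16*sqrt(19); 4*sqrt(171) = 12*sqrt(19)
Combine: (15 + 6 + 16 + 12)·sqrt(19) = 49*sqrt(19)

49*sqrt(19)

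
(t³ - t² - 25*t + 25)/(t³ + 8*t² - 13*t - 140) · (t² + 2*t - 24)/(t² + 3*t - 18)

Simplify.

(t² - 6*t + 5)/(t² + 4*t - 21)

Factor: t³ - t² - 25*t + 25 = (t + 5)·(t - 1)·(t - 5);  t³ + 8*t² - 13*t - 140 = (t + 7)·(t - 4)·(t + 5);  t² + 2*t - 24 = (t - 4)·(t + 6);  t² + 3*t - 18 = (t + 6)·(t - 3)
Cancel the common factors (t + 5), (t + 6), (t - 4).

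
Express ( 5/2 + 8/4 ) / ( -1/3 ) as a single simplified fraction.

-27/2

Numerator: 5/2 + 8/4 = 9/2
Denominator: -1/3 = -1/3
Divide: (9/2) · (-3) = -27/2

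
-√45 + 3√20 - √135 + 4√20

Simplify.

-3*√15 + 11*√5

√45 = 3*√5; 3√20 = 6*√5; √135 = 3*√15; 4√20 = 8*√5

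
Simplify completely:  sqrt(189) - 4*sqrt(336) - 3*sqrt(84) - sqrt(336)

sqrt(189) = 3*sqrt(21); 4*sqrt(336) = 16*sqrt(21); 3*sqrt(84) = 6*sqrt(21); sqrt(336) = 4*sqrt(21)
Combine: (3 - 16 - 6 - 4)·sqrt(21) = -23*sqrt(21)

-23*sqrt(21)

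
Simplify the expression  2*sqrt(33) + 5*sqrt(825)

2*sqrt(33) = 2*sqrt(33); 5*sqrt(825) = 25*sqrt(33)
Combine: (2 + 25)·sqrt(33) = 27*sqrt(33)

27*sqrt(33)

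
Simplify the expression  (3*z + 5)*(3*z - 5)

9*z**2 - 25

Product of conjugates: (P+Q)(P-Q) = P**2 - Q**2.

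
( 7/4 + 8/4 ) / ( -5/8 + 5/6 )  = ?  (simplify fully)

18

Numerator: 7/4 + 8/4 = 15/4
Denominator: -5/8 + 5/6 = 5/24
Divide: (15/4) · (24/5) = 18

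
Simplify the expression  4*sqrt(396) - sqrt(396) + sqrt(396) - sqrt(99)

4*sqrt(396) = 24*sqrt(11); sqrt(396) = 6*sqrt(11); sqrt(396) = 6*sqrt(11); sqrt(99) = 3*sqrt(11)
Combine: (24 - 6 + 6 - 3)·sqrt(11) = 21*sqrt(11)

21*sqrt(11)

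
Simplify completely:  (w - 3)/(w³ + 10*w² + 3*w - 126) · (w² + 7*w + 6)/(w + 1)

1/(w + 7)

Factor: w³ + 10*w² + 3*w - 126 = (w + 6)·(w - 3)·(w + 7);  w² + 7*w + 6 = (w + 1)·(w + 6)
Cancel the common factors (w - 3), (w + 6), (w + 1).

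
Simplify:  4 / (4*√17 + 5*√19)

Multiply numerator and denominator by -5*√19 + 4*√17.
Denominator becomes -203; numerator becomes -20*√19 + 16*√17.

(-16*√17 + 20*√19)/203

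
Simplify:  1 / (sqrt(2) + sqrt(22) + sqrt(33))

(-44*sqrt(3) - 9*sqrt(33) + 13*sqrt(22) + 53*sqrt(2))/95

Group as (sqrt(2) + sqrt(22)) + sqrt(33); multiply by (sqrt(2) + sqrt(22)) - sqrt(33), then rationalise the remaining surd.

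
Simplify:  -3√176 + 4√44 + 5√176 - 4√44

3√176 = 12*√11; 4√44 = 8*√11; 5√176 = 20*√11; 4√44 = 8*√11
Combine: (-12 + 8 + 20 - 8)·√11 = 8*√11

8*√11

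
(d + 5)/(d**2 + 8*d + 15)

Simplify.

1/(d + 3)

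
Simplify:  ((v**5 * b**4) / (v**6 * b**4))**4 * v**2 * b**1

Inside the bracket: (v**-1)
Raise to the power 4: (v**-4)
Multiply by v**2 * b**1: add exponents.

b/v**2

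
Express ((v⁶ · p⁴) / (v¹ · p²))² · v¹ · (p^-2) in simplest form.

p²*v^11

Inside the bracket: v⁵ · p²
Raise to the power 2: v^10 · p⁴
Multiply by v¹ · (p^-2): add exponents.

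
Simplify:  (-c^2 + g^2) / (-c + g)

-c^2 + g^2 factors as -(c - g)*(c + g).

c + g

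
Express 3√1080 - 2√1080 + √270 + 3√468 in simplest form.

9*√30 + 18*√13

3√1080 = 18*√30; 2√1080 = 12*√30; √270 = 3*√30; 3√468 = 18*√13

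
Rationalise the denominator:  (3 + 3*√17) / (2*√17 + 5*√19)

(-102 - 6*√17 + 15*√19 + 15*√323)/407

Multiply numerator and denominator by -5*√19 + 2*√17.
Denominator becomes -407; numerator becomes -15*√323 - 15*√19 + 6*√17 + 102.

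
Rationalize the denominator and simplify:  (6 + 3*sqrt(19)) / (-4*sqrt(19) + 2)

(-8 - sqrt(19))/10

Multiply numerator and denominator by 2 + 4*sqrt(19).
Denominator becomes -300; numerator becomes 30*sqrt(19) + 240.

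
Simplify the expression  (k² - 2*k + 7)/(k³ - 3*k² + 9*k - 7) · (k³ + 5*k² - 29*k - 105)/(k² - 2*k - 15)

(k + 7)/(k - 1)

Factor: k³ - 3*k² + 9*k - 7 = (k² - 2*k + 7)·(k - 1);  k³ + 5*k² - 29*k - 105 = (k + 3)·(k - 5)·(k + 7);  k² - 2*k - 15 = (k - 5)·(k + 3)
Cancel the common factors (k² - 2*k + 7), (k - 5), (k + 3).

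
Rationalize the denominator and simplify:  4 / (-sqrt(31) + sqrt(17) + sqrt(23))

Group as (sqrt(17) + sqrt(23)) - sqrt(31); multiply by (sqrt(17) + sqrt(23)) + sqrt(31), then rationalise the remaining surd.

(-36*sqrt(31) + 100*sqrt(23) + 148*sqrt(17) + 8*sqrt(12121))/1483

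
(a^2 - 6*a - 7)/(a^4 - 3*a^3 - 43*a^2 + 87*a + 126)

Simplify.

Factor: a^2 - 6*a - 7 = (a + 1)*(a - 7);  a^4 - 3*a^3 - 43*a^2 + 87*a + 126 = (a + 6)*(a - 3)*(a - 7)*(a + 1)
Cancel the common factors (a - 7), (a + 1).

1/(a^2 + 3*a - 18)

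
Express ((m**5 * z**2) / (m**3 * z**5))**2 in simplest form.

m**4/z**6

Inside the bracket: m**2 * (z**-3)
Raise to the power 2: m**4 * (z**-6)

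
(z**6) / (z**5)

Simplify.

Quotient: z**1

z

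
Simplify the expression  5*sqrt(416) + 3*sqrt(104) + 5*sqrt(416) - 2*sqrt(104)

5*sqrt(416) = 20*sqrt(26); 3*sqrt(104) = 6*sqrt(26); 5*sqrt(416) = 20*sqrt(26); 2*sqrt(104) = 4*sqrt(26)
Combine: (20 + 6 + 20 - 4)·sqrt(26) = 42*sqrt(26)

42*sqrt(26)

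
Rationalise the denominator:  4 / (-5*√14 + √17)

(-20*√14 - 4*√17)/333

Multiply numerator and denominator by √17 + 5*√14.
Denominator becomes -333; numerator becomes 4*√17 + 20*√14.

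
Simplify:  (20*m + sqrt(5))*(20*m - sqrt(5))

(20*m)^2 - (sqrt(5))^2 = 400*m^2 - 5.

400*m^2 - 5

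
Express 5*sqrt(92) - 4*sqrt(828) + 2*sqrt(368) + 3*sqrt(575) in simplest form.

9*sqrt(23)

5*sqrt(92) = 10*sqrt(23); 4*sqrt(828) = 24*sqrt(23); 2*sqrt(368) = 8*sqrt(23); 3*sqrt(575) = 15*sqrt(23)
Combine: (10 - 24 + 8 + 15)·sqrt(23) = 9*sqrt(23)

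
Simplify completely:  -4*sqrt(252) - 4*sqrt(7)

-28*sqrt(7)

4*sqrt(252) = 24*sqrt(7); 4*sqrt(7) = 4*sqrt(7)
Combine: (-24 - 4)·sqrt(7) = -28*sqrt(7)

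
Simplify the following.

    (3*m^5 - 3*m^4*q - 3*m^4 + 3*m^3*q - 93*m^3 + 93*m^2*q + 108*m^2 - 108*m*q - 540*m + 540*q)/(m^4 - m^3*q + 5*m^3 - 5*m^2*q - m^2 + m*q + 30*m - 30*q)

Factor: 3*m^5 - 3*m^4*q - 3*m^4 + 3*m^3*q - 93*m^3 + 93*m^2*q + 108*m^2 - 108*m*q - 540*m + 540*q = 3*(m^2 - m + 5)*(m - q)*(m + 6)*(m - 6);  m^4 - m^3*q + 5*m^3 - 5*m^2*q - m^2 + m*q + 30*m - 30*q = (m^2 - m + 5)*(m - q)*(m + 6)
Cancel the common factors (m^2 - m + 5), (m - q), (m + 6).

3*m - 18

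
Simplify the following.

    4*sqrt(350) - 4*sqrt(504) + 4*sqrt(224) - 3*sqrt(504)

4*sqrt(350) = 20*sqrt(14); 4*sqrt(504) = 24*sqrt(14); 4*sqrt(224) = 16*sqrt(14); 3*sqrt(504) = 18*sqrt(14)
Combine: (20 - 24 + 16 - 18)·sqrt(14) = -6*sqrt(14)

-6*sqrt(14)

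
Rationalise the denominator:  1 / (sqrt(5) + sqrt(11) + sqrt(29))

(-2*sqrt(1595) - 13*sqrt(29) + 23*sqrt(11) + 35*sqrt(5))/51

Group as (sqrt(5) + sqrt(11)) + sqrt(29); multiply by (sqrt(5) + sqrt(11)) - sqrt(29), then rationalise the remaining surd.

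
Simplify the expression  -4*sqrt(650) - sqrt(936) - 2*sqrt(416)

-34*sqrt(26)

4*sqrt(650) = 20*sqrt(26); sqrt(936) = 6*sqrt(26); 2*sqrt(416) = 8*sqrt(26)
Combine: (-20 - 6 - 8)·sqrt(26) = -34*sqrt(26)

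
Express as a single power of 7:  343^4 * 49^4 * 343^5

343^4 = 7^12; 49^4 = 7^8; 343^5 = 7^15
Combine exponents: 7^35

7^35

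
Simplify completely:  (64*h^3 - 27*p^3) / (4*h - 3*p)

Apply the difference-of-cubes factorisation and cancel (4*h - 3*p).

16*h^2 + 12*h*p + 9*p^2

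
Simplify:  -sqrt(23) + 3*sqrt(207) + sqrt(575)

sqrt(23) = sqrt(23); 3*sqrt(207) = 9*sqrt(23); sqrt(575) = 5*sqrt(23)
Combine: (-1 + 9 + 5)·sqrt(23) = 13*sqrt(23)

13*sqrt(23)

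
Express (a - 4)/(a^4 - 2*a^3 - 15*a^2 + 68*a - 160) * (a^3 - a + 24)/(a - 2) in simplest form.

(a + 3)/(a^2 + 3*a - 10)

Factor: a^4 - 2*a^3 - 15*a^2 + 68*a - 160 = (a + 5)*(a - 4)*(a^2 - 3*a + 8);  a^3 - a + 24 = (a^2 - 3*a + 8)*(a + 3)
Cancel the common factors (a^2 - 3*a + 8), (a - 4).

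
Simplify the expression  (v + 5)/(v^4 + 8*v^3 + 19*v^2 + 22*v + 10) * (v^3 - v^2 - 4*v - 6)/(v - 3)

Factor: v^4 + 8*v^3 + 19*v^2 + 22*v + 10 = (v + 1)*(v^2 + 2*v + 2)*(v + 5);  v^3 - v^2 - 4*v - 6 = (v - 3)*(v^2 + 2*v + 2)
Cancel the common factors (v^2 + 2*v + 2), (v + 5), (v - 3).

1/(v + 1)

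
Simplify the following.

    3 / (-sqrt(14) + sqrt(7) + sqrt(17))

Group as (sqrt(7) + sqrt(17)) - sqrt(14); multiply by (sqrt(7) + sqrt(17)) + sqrt(14), then rationalise the remaining surd.

(-15*sqrt(14) + 6*sqrt(17) + 36*sqrt(7) + 21*sqrt(34))/188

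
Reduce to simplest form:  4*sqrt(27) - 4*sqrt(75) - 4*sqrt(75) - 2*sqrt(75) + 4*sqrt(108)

-14*sqrt(3)

4*sqrt(27) = 12*sqrt(3); 4*sqrt(75) = 20*sqrt(3); 4*sqrt(75) = 20*sqrt(3); 2*sqrt(75) = 10*sqrt(3); 4*sqrt(108) = 24*sqrt(3)
Combine: (12 - 20 - 20 - 10 + 24)·sqrt(3) = -14*sqrt(3)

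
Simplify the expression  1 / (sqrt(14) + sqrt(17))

(-sqrt(14) + sqrt(17))/3

Multiply numerator and denominator by -sqrt(14) + sqrt(17).
Denominator becomes 3; numerator becomes -sqrt(14) + sqrt(17).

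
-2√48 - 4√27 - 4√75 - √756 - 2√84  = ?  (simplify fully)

-40*√3 - 10*√21

2√48 = 8*√3; 4√27 = 12*√3; 4√75 = 20*√3; √756 = 6*√21; 2√84 = 4*√21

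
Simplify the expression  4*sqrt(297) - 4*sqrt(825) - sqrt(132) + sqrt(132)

4*sqrt(297) = 12*sqrt(33); 4*sqrt(825) = 20*sqrt(33); sqrt(132) = 2*sqrt(33); sqrt(132) = 2*sqrt(33)
Combine: (12 - 20 - 2 + 2)·sqrt(33) = -8*sqrt(33)

-8*sqrt(33)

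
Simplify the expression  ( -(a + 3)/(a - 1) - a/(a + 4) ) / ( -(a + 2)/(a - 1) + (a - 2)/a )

(2*a^3 + 6*a^2 + 12*a)/(5*a^2 + 18*a - 8)

Numerator: -(a + 3)/(a - 1) - a/(a + 4) = (-2*a^2 - 6*a - 12)/(a^2 + 3*a - 4)
Denominator: -(a + 2)/(a - 1) + (a - 2)/a = (-5*a + 2)/(a^2 - a)
Divide: ((-2*a^2 - 6*a - 12)/(a^2 + 3*a - 4)) · ((a^2 - a)/(-5*a + 2)) = (2*a^3 + 6*a^2 + 12*a)/(5*a^2 + 18*a - 8)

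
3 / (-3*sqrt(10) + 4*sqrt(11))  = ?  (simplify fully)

Multiply numerator and denominator by 3*sqrt(10) + 4*sqrt(11).
Denominator becomes 86; numerator becomes 9*sqrt(10) + 12*sqrt(11).

(9*sqrt(10) + 12*sqrt(11))/86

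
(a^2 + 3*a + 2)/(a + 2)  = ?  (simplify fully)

Factor: a^2 + 3*a + 2 = (a + 2)*(a + 1)
Cancel the common factor (a + 2).

a + 1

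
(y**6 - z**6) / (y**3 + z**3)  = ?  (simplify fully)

y**3 - z**3

Difference of sixth powers: factor out (y**3 + z**3).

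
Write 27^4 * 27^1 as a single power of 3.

27^4 = 3^12; 27^1 = 3^3
Combine exponents: 3^15

3^15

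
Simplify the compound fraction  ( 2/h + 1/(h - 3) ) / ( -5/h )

(-3*h + 6)/(5*h - 15)

Numerator: 2/h + 1/(h - 3) = (3*h - 6)/(h**2 - 3*h)
Denominator: -5/h = -5/h
Divide: ((3*h - 6)/(h**2 - 3*h)) · (-h/5) = (-3*h + 6)/(5*h - 15)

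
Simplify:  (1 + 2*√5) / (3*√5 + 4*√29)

Multiply numerator and denominator by -4*√29 + 3*√5.
Denominator becomes -419; numerator becomes -8*√145 - 4*√29 + 3*√5 + 30.

(-30 - 3*√5 + 4*√29 + 8*√145)/419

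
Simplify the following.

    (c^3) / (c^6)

c^(-3)

Quotient: (c^-3)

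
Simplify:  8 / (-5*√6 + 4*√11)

Multiply numerator and denominator by 5*√6 + 4*√11.
Denominator becomes 26; numerator becomes 40*√6 + 32*√11.

(20*√6 + 16*√11)/13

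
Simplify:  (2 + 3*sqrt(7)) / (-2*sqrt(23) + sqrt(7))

Multiply numerator and denominator by sqrt(7) + 2*sqrt(23).
Denominator becomes -85; numerator becomes 2*sqrt(7) + 4*sqrt(23) + 21 + 6*sqrt(161).

(-6*sqrt(161) - 21 - 4*sqrt(23) - 2*sqrt(7))/85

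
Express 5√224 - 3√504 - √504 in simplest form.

-4*√14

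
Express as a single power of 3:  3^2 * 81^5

3^22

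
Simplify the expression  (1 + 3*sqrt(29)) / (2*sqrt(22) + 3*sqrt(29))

Multiply numerator and denominator by -2*sqrt(22) + 3*sqrt(29).
Denominator becomes 173; numerator becomes -6*sqrt(638) - 2*sqrt(22) + 3*sqrt(29) + 261.

(-6*sqrt(638) - 2*sqrt(22) + 3*sqrt(29) + 261)/173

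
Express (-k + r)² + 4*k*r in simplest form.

Expand the square and combine the 4*k*r term.

(k + r)²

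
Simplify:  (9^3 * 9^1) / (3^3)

3^5

9^3 = 3^6; 9^1 = 3^2; 3^3 = 3^3
Combine exponents: 3^5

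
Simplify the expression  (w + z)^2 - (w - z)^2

4*w*z

Only the odd-power cross terms survive.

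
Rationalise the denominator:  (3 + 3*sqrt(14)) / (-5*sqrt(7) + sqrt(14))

(-105*sqrt(2) - 42 - 15*sqrt(7) - 3*sqrt(14))/161

Multiply numerator and denominator by sqrt(14) + 5*sqrt(7).
Denominator becomes -161; numerator becomes 3*sqrt(14) + 15*sqrt(7) + 42 + 105*sqrt(2).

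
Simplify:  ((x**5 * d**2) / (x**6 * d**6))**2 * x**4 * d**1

Inside the bracket: (x**-1) * (d**-4)
Raise to the power 2: (x**-2) * (d**-8)
Multiply by x**4 * d**1: add exponents.

x**2/d**7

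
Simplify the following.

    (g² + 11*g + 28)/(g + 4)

g + 7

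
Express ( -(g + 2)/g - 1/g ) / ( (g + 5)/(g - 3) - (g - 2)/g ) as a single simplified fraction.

Numerator: -(g + 2)/g - 1/g = (-g - 3)/g
Denominator: (g + 5)/(g - 3) - (g - 2)/g = (10*g - 6)/(g² - 3*g)
Divide: ((-g - 3)/g) · ((g² - 3*g)/(10*g - 6)) = (-g² + 9)/(10*g - 6)

(-g² + 9)/(10*g - 6)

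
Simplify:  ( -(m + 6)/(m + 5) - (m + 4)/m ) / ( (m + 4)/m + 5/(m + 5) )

Numerator: -(m + 6)/(m + 5) - (m + 4)/m = (-2*m**2 - 15*m - 20)/(m**2 + 5*m)
Denominator: (m + 4)/m + 5/(m + 5) = (m**2 + 14*m + 20)/(m**2 + 5*m)
Divide: ((-2*m**2 - 15*m - 20)/(m**2 + 5*m)) · ((m**2 + 5*m)/(m**2 + 14*m + 20)) = (-2*m**2 - 15*m - 20)/(m**2 + 14*m + 20)

(-2*m**2 - 15*m - 20)/(m**2 + 14*m + 20)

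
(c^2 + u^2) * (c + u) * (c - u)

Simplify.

Pair the conjugate factors: (c+u)(c-u) = c^2 - u^2, then repeat with the next factor.

c^4 - u^4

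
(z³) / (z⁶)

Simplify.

Quotient: (z^-3)

z^(-3)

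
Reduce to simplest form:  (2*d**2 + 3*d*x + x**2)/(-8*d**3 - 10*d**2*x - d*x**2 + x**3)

1/(-4*d + x)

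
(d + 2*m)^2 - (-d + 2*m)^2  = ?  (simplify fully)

8*d*m

Binomially expand both and collect terms in (2*m), d.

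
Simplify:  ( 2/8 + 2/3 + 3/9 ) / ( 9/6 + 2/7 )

7/10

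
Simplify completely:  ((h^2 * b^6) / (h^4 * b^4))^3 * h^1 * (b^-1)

Inside the bracket: (h^-2) * b^2
Raise to the power 3: (h^-6) * b^6
Multiply by h^1 * (b^-1): add exponents.

b^5/h^5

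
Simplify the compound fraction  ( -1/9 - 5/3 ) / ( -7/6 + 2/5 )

Numerator: -1/9 - 5/3 = -16/9
Denominator: -7/6 + 2/5 = -23/30
Divide: (-16/9) · (-30/23) = 160/69

160/69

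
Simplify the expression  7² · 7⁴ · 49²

7^10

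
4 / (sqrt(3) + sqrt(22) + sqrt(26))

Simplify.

(-16*sqrt(429) - 4*sqrt(26) + 28*sqrt(22) + 180*sqrt(3))/263

Group as (sqrt(3) + sqrt(22)) + sqrt(26); multiply by (sqrt(3) + sqrt(22)) - sqrt(26), then rationalise the remaining surd.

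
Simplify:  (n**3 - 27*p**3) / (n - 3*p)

n**2 + 3*n*p + 9*p**2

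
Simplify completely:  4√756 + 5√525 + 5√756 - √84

77*√21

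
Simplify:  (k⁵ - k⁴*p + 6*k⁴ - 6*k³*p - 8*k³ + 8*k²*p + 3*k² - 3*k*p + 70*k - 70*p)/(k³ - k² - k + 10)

Factor: k⁵ - k⁴*p + 6*k⁴ - 6*k³*p - 8*k³ + 8*k²*p + 3*k² - 3*k*p + 70*k - 70*p = (k² - 3*k + 5)·(k + 7)·(k - p)·(k + 2);  k³ - k² - k + 10 = (k² - 3*k + 5)·(k + 2)
Cancel the common factors (k² - 3*k + 5), (k + 2).

k² - k*p + 7*k - 7*p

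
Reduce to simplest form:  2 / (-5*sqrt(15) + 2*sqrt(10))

(-10*sqrt(15) - 4*sqrt(10))/335

Multiply numerator and denominator by 2*sqrt(10) + 5*sqrt(15).
Denominator becomes -335; numerator becomes 4*sqrt(10) + 10*sqrt(15).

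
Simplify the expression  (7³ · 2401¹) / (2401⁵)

7^(-13)

7³ = 7^3; 2401¹ = 7^4; 2401⁵ = 7^20
Combine exponents: 7^(-13)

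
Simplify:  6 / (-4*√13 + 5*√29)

(24*√13 + 30*√29)/517

Multiply numerator and denominator by 4*√13 + 5*√29.
Denominator becomes 517; numerator becomes 24*√13 + 30*√29.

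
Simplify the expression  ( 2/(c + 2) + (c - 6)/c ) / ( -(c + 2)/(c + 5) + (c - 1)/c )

Numerator: 2/(c + 2) + (c - 6)/c = (c^2 - 2*c - 12)/(c^2 + 2*c)
Denominator: -(c + 2)/(c + 5) + (c - 1)/c = (2*c - 5)/(c^2 + 5*c)
Divide: ((c^2 - 2*c - 12)/(c^2 + 2*c)) · ((c^2 + 5*c)/(2*c - 5)) = (c^3 + 3*c^2 - 22*c - 60)/(2*c^2 - c - 10)

(c^3 + 3*c^2 - 22*c - 60)/(2*c^2 - c - 10)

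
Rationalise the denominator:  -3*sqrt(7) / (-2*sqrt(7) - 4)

Multiply numerator and denominator by -4 + 2*sqrt(7).
Denominator becomes -12; numerator becomes -42 + 12*sqrt(7).

(-2*sqrt(7) + 7)/2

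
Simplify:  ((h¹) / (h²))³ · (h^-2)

Inside the bracket: (h^-1)
Raise to the power 3: (h^-3)
Multiply by (h^-2): add exponents.

h^(-5)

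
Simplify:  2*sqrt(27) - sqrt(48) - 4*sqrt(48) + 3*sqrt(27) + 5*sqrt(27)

2*sqrt(27) = 6*sqrt(3); sqrt(48) = 4*sqrt(3); 4*sqrt(48) = 16*sqrt(3); 3*sqrt(27) = 9*sqrt(3); 5*sqrt(27) = 15*sqrt(3)
Combine: (6 - 4 - 16 + 9 + 15)·sqrt(3) = 10*sqrt(3)

10*sqrt(3)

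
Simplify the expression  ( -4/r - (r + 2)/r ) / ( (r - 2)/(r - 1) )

Numerator: -4/r - (r + 2)/r = (-r - 6)/r
Denominator: (r - 2)/(r - 1) = (r - 2)/(r - 1)
Divide: ((-r - 6)/r) · ((r - 1)/(r - 2)) = (-r^2 - 5*r + 6)/(r^2 - 2*r)

(-r^2 - 5*r + 6)/(r^2 - 2*r)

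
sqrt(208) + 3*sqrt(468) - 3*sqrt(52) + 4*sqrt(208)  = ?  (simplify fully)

32*sqrt(13)

sqrt(208) = 4*sqrt(13); 3*sqrt(468) = 18*sqrt(13); 3*sqrt(52) = 6*sqrt(13); 4*sqrt(208) = 16*sqrt(13)
Combine: (4 + 18 - 6 + 16)·sqrt(13) = 32*sqrt(13)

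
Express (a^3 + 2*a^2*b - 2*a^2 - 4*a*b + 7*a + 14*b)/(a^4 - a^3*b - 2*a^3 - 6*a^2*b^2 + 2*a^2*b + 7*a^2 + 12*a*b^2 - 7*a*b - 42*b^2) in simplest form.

1/(a - 3*b)

Factor: a^3 + 2*a^2*b - 2*a^2 - 4*a*b + 7*a + 14*b = (a + 2*b)*(a^2 - 2*a + 7);  a^4 - a^3*b - 2*a^3 - 6*a^2*b^2 + 2*a^2*b + 7*a^2 + 12*a*b^2 - 7*a*b - 42*b^2 = (a - 3*b)*(a + 2*b)*(a^2 - 2*a + 7)
Cancel the common factors (a^2 - 2*a + 7), (a + 2*b).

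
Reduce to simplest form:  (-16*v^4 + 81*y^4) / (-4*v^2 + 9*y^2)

4*v^2 + 9*y^2

Factor (3*y)^4 - (2*v)^4 and cancel (-4*v^2 + 9*y^2).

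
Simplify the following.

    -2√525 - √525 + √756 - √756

-15*√21

2√525 = 10*√21; √525 = 5*√21; √756 = 6*√21; √756 = 6*√21
Combine: (-10 - 5 + 6 - 6)·√21 = -15*√21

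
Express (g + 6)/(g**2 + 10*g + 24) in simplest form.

1/(g + 4)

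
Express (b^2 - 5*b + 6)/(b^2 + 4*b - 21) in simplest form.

(b - 2)/(b + 7)

Factor: b^2 - 5*b + 6 = (b - 3)*(b - 2);  b^2 + 4*b - 21 = (b + 7)*(b - 3)
Cancel the common factor (b - 3).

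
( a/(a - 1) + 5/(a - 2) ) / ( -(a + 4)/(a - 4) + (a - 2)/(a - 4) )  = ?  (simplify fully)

Numerator: a/(a - 1) + 5/(a - 2) = (a^2 + 3*a - 5)/(a^2 - 3*a + 2)
Denominator: -(a + 4)/(a - 4) + (a - 2)/(a - 4) = -6/(a - 4)
Divide: ((a^2 + 3*a - 5)/(a^2 - 3*a + 2)) · (-a/6 + 2/3) = (-a^3 + a^2 + 17*a - 20)/(6*a^2 - 18*a + 12)

(-a^3 + a^2 + 17*a - 20)/(6*a^2 - 18*a + 12)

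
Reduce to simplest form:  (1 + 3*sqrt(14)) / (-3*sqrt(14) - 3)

Multiply numerator and denominator by -3 + 3*sqrt(14).
Denominator becomes -117; numerator becomes -6*sqrt(14) + 123.

(-41 + 2*sqrt(14))/39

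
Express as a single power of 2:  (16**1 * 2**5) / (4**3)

2**3

16**1 = 2**4; 2**5 = 2**5; 4**3 = 2**6
Combine exponents: 2**3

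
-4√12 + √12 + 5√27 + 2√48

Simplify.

4√12 = 8*√3; √12 = 2*√3; 5√27 = 15*√3; 2√48 = 8*√3
Combine: (-8 + 2 + 15 + 8)·√3 = 17*√3

17*√3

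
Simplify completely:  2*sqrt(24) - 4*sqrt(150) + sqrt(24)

2*sqrt(24) = 4*sqrt(6); 4*sqrt(150) = 20*sqrt(6); sqrt(24) = 2*sqrt(6)
Combine: (4 - 20 + 2)·sqrt(6) = -14*sqrt(6)

-14*sqrt(6)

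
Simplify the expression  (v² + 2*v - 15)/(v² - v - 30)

Factor: v² + 2*v - 15 = (v + 5)·(v - 3);  v² - v - 30 = (v + 5)·(v - 6)
Cancel the common factor (v + 5).

(v - 3)/(v - 6)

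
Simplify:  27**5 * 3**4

3**19

27**5 = 3**15; 3**4 = 3**4
Combine exponents: 3**19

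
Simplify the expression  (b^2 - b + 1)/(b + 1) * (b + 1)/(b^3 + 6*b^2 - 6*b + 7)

1/(b + 7)

Factor: b^3 + 6*b^2 - 6*b + 7 = (b^2 - b + 1)*(b + 7)
Cancel the common factors (b^2 - b + 1), (b + 1).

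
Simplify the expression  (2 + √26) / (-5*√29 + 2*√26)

Multiply numerator and denominator by 2*√26 + 5*√29.
Denominator becomes -621; numerator becomes 4*√26 + 52 + 10*√29 + 5*√754.

(-5*√754 - 10*√29 - 52 - 4*√26)/621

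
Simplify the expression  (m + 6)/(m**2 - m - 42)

1/(m - 7)

Factor: m**2 - m - 42 = (m + 6)*(m - 7)
Cancel the common factor (m + 6).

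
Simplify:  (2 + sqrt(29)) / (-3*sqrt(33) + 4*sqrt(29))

(6*sqrt(33) + 8*sqrt(29) + 3*sqrt(957) + 116)/167

Multiply numerator and denominator by 3*sqrt(33) + 4*sqrt(29).
Denominator becomes 167; numerator becomes 6*sqrt(33) + 8*sqrt(29) + 3*sqrt(957) + 116.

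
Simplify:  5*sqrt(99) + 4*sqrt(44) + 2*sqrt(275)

33*sqrt(11)

5*sqrt(99) = 15*sqrt(11); 4*sqrt(44) = 8*sqrt(11); 2*sqrt(275) = 10*sqrt(11)
Combine: (15 + 8 + 10)·sqrt(11) = 33*sqrt(11)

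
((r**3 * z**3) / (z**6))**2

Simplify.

r**6/z**6

Inside the bracket: r**3 * (z**-3)
Raise to the power 2: r**6 * (z**-6)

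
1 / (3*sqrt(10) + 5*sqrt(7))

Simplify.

Multiply numerator and denominator by -5*sqrt(7) + 3*sqrt(10).
Denominator becomes -85; numerator becomes -5*sqrt(7) + 3*sqrt(10).

(-3*sqrt(10) + 5*sqrt(7))/85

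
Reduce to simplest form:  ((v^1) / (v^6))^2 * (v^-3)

v^(-13)

Inside the bracket: (v^-5)
Raise to the power 2: (v^-10)
Multiply by (v^-3): add exponents.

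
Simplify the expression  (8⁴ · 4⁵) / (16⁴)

2^6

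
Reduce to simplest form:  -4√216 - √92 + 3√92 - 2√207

-24*√6 - 2*√23

4√216 = 24*√6; √92 = 2*√23; 3√92 = 6*√23; 2√207 = 6*√23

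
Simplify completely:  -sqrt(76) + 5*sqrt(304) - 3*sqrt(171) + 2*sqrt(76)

sqrt(76) = 2*sqrt(19); 5*sqrt(304) = 20*sqrt(19); 3*sqrt(171) = 9*sqrt(19); 2*sqrt(76) = 4*sqrt(19)
Combine: (-2 + 20 - 9 + 4)·sqrt(19) = 13*sqrt(19)

13*sqrt(19)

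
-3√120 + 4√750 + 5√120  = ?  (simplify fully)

24*√30

3√120 = 6*√30; 4√750 = 20*√30; 5√120 = 10*√30
Combine: (-6 + 20 + 10)·√30 = 24*√30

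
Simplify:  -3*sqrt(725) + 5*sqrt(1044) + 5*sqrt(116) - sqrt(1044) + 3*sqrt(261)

28*sqrt(29)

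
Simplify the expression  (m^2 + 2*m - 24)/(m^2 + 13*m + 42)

(m - 4)/(m + 7)

Factor: m^2 + 2*m - 24 = (m + 6)*(m - 4);  m^2 + 13*m + 42 = (m + 7)*(m + 6)
Cancel the common factor (m + 6).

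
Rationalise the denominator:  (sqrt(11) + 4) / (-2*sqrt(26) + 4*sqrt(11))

(sqrt(286) + 4*sqrt(26) + 22 + 8*sqrt(11))/36

Multiply numerator and denominator by 2*sqrt(26) + 4*sqrt(11).
Denominator becomes 72; numerator becomes 2*sqrt(286) + 8*sqrt(26) + 44 + 16*sqrt(11).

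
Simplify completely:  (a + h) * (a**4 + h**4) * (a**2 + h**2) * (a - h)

a**8 - h**8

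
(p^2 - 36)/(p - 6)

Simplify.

Factor: p^2 - 36 = (p - 6)*(p + 6)
Cancel the common factor (p - 6).

p + 6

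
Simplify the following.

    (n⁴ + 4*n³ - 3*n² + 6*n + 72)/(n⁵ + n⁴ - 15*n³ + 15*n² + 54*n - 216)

1/(n - 3)

Factor: n⁴ + 4*n³ - 3*n² + 6*n + 72 = (n + 3)·(n + 4)·(n² - 3*n + 6);  n⁵ + n⁴ - 15*n³ + 15*n² + 54*n - 216 = (n + 4)·(n + 3)·(n - 3)·(n² - 3*n + 6)
Cancel the common factors (n² - 3*n + 6), (n + 4), (n + 3).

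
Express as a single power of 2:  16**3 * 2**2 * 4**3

2**20

16**3 = 2**12; 2**2 = 2**2; 4**3 = 2**6
Combine exponents: 2**20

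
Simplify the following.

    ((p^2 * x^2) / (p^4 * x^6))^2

1/(p^4*x^8)

Inside the bracket: (p^-2) * (x^-4)
Raise to the power 2: (p^-4) * (x^-8)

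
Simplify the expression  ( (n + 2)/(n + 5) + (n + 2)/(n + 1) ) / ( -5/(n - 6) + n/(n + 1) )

Numerator: (n + 2)/(n + 5) + (n + 2)/(n + 1) = (2*n^2 + 10*n + 12)/(n^2 + 6*n + 5)
Denominator: -5/(n - 6) + n/(n + 1) = (n^2 - 11*n - 5)/(n^2 - 5*n - 6)
Divide: ((2*n^2 + 10*n + 12)/(n^2 + 6*n + 5)) · ((n^2 - 5*n - 6)/(n^2 - 11*n - 5)) = (2*n^3 - 2*n^2 - 48*n - 72)/(n^3 - 6*n^2 - 60*n - 25)

(2*n^3 - 2*n^2 - 48*n - 72)/(n^3 - 6*n^2 - 60*n - 25)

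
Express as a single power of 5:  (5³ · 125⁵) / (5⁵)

5^13

5³ = 5^3; 125⁵ = 5^15; 5⁵ = 5^5
Combine exponents: 5^13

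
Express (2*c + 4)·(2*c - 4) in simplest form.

4*c² - 16

(2*c)^2 - (4)^2 = 4*c² - 16.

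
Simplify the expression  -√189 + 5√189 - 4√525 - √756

√189 = 3*√21; 5√189 = 15*√21; 4√525 = 20*√21; √756 = 6*√21
Combine: (-3 + 15 - 20 - 6)·√21 = -14*√21

-14*√21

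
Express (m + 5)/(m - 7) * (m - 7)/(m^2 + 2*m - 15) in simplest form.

1/(m - 3)

Factor: m^2 + 2*m - 15 = (m - 3)*(m + 5)
Cancel the common factors (m - 7), (m + 5).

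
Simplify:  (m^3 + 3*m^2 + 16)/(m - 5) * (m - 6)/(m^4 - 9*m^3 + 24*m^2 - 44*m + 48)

Factor: m^3 + 3*m^2 + 16 = (m^2 - m + 4)*(m + 4);  m^4 - 9*m^3 + 24*m^2 - 44*m + 48 = (m - 6)*(m^2 - m + 4)*(m - 2)
Cancel the common factors (m^2 - m + 4), (m - 6).

(m + 4)/(m^2 - 7*m + 10)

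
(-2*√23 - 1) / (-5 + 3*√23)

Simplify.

Multiply numerator and denominator by -3*√23 - 5.
Denominator becomes -182; numerator becomes 13*√23 + 143.

(-11 - √23)/14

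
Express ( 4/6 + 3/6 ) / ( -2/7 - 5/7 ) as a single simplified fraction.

Numerator: 4/6 + 3/6 = 7/6
Denominator: -2/7 - 5/7 = -1
Divide: (7/6) · (-1) = -7/6

-7/6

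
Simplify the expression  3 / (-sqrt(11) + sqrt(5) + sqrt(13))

(-21*sqrt(11) + 9*sqrt(13) + 57*sqrt(5) + 6*sqrt(715))/211

Group as (sqrt(5) + sqrt(13)) - sqrt(11); multiply by (sqrt(5) + sqrt(13)) + sqrt(11), then rationalise the remaining surd.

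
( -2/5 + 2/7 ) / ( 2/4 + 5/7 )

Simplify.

-8/85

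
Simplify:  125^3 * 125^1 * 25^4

125^3 = 5^9; 125^1 = 5^3; 25^4 = 5^8
Combine exponents: 5^20

5^20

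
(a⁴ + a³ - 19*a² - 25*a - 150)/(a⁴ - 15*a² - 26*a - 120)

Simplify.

(a + 5)/(a + 4)

Factor: a⁴ + a³ - 19*a² - 25*a - 150 = (a + 5)·(a - 5)·(a² + a + 6);  a⁴ - 15*a² - 26*a - 120 = (a² + a + 6)·(a - 5)·(a + 4)
Cancel the common factors (a² + a + 6), (a - 5).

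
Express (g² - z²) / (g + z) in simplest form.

Difference of squares: factor out (g + z).

g - z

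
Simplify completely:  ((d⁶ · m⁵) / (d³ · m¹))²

Inside the bracket: d³ · m⁴
Raise to the power 2: d⁶ · m⁸

d⁶*m⁸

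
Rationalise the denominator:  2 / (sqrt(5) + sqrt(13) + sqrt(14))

(-sqrt(910) + 2*sqrt(14) + 3*sqrt(13) + 11*sqrt(5))/61

Group as (sqrt(5) + sqrt(13)) + sqrt(14); multiply by (sqrt(5) + sqrt(13)) - sqrt(14), then rationalise the remaining surd.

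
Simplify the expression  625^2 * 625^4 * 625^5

625^2 = 5^8; 625^4 = 5^16; 625^5 = 5^20
Combine exponents: 5^44

5^44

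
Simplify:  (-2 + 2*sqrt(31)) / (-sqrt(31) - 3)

Multiply numerator and denominator by -3 + sqrt(31).
Denominator becomes -22; numerator becomes -8*sqrt(31) + 68.

(-34 + 4*sqrt(31))/11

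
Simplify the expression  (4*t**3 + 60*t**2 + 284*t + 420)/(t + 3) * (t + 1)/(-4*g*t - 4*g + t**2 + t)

(4*t**2 + 48*t + 140)/(-4*g + t)

Factor: 4*t**3 + 60*t**2 + 284*t + 420 = 4*(t + 7)*(t + 3)*(t + 5);  -4*g*t - 4*g + t**2 + t = (t + 1)*(-4*g + t)
Cancel the common factors (t + 3), (t + 1).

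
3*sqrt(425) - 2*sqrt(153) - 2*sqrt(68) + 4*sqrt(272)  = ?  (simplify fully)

21*sqrt(17)

3*sqrt(425) = 15*sqrt(17); 2*sqrt(153) = 6*sqrt(17); 2*sqrt(68) = 4*sqrt(17); 4*sqrt(272) = 16*sqrt(17)
Combine: (15 - 6 - 4 + 16)·sqrt(17) = 21*sqrt(17)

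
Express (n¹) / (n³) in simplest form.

n^(-2)

Quotient: (n^-2)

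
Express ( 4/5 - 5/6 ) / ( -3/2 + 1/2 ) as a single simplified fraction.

1/30

Numerator: 4/5 - 5/6 = -1/30
Denominator: -3/2 + 1/2 = -1
Divide: (-1/30) · (-1) = 1/30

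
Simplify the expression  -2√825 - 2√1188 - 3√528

2√825 = 10*√33; 2√1188 = 12*√33; 3√528 = 12*√33
Combine: (-10 - 12 - 12)·√33 = -34*√33

-34*√33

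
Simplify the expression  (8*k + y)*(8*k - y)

64*k**2 - y**2

Difference of squares with P = 8*k, Q = y.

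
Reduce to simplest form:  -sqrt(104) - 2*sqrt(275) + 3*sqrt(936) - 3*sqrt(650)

sqrt(104) = 2*sqrt(26); 2*sqrt(275) = 10*sqrt(11); 3*sqrt(936) = 18*sqrt(26); 3*sqrt(650) = 15*sqrt(26)

-10*sqrt(11) + sqrt(26)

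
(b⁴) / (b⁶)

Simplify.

b^(-2)

Quotient: (b^-2)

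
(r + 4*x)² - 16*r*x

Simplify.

(r - 4*x)²

After expansion: r² - 8*r*x + 16*x² — a perfect-square trinomial.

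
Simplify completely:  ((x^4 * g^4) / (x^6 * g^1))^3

g^9/x^6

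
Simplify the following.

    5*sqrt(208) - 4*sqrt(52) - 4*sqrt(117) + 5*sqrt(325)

25*sqrt(13)

5*sqrt(208) = 20*sqrt(13); 4*sqrt(52) = 8*sqrt(13); 4*sqrt(117) = 12*sqrt(13); 5*sqrt(325) = 25*sqrt(13)
Combine: (20 - 8 - 12 + 25)·sqrt(13) = 25*sqrt(13)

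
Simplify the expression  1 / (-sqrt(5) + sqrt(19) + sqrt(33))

Group as (sqrt(19) + sqrt(33)) - sqrt(5); multiply by (sqrt(19) + sqrt(33)) + sqrt(5), then rationalise the remaining surd.

(-47*sqrt(5) - 9*sqrt(33) + 19*sqrt(19) + 2*sqrt(3135))/299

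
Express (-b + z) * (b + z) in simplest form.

(z+b)(z-b) = -b^2 + z^2.

-b^2 + z^2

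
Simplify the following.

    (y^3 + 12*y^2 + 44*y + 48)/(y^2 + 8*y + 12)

Factor: y^3 + 12*y^2 + 44*y + 48 = (y + 4)*(y + 6)*(y + 2);  y^2 + 8*y + 12 = (y + 2)*(y + 6)
Cancel the common factors (y + 2), (y + 6).

y + 4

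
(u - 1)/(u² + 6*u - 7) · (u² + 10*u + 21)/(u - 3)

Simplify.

Factor: u² + 6*u - 7 = (u + 7)·(u - 1);  u² + 10*u + 21 = (u + 7)·(u + 3)
Cancel the common factors (u + 7), (u - 1).

(u + 3)/(u - 3)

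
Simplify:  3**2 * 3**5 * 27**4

3**2 = 3**2; 3**5 = 3**5; 27**4 = 3**12
Combine exponents: 3**19

3**19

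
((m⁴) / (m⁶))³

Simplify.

Inside the bracket: (m^-2)
Raise to the power 3: (m^-6)

m^(-6)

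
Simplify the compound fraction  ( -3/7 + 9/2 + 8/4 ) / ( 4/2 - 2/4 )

85/21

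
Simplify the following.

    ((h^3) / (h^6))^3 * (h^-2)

h^(-11)

Inside the bracket: (h^-3)
Raise to the power 3: (h^-9)
Multiply by (h^-2): add exponents.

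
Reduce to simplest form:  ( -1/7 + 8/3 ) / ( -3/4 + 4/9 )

-636/77

Numerator: -1/7 + 8/3 = 53/21
Denominator: -3/4 + 4/9 = -11/36
Divide: (53/21) · (-36/11) = -636/77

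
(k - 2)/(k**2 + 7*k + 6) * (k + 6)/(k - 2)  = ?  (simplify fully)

Factor: k**2 + 7*k + 6 = (k + 6)*(k + 1)
Cancel the common factors (k + 6), (k - 2).

1/(k + 1)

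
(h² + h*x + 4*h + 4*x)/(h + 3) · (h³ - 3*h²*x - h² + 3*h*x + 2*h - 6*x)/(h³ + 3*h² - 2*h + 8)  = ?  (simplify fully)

(h² - 2*h*x - 3*x²)/(h + 3)

Factor: h² + h*x + 4*h + 4*x = (h + 4)·(h + x);  h³ - 3*h²*x - h² + 3*h*x + 2*h - 6*x = (h - 3*x)·(h² - h + 2);  h³ + 3*h² - 2*h + 8 = (h + 4)·(h² - h + 2)
Cancel the common factors (h² - h + 2), (h + 4).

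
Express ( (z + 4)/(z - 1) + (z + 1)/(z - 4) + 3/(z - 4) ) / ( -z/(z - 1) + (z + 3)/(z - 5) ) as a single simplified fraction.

(2*z^3 - 7*z^2 - 35*z + 100)/(7*z^2 - 31*z + 12)

Numerator: (z + 4)/(z - 1) + (z + 1)/(z - 4) + 3/(z - 4) = (2*z^2 + 3*z - 20)/(z^2 - 5*z + 4)
Denominator: -z/(z - 1) + (z + 3)/(z - 5) = (7*z - 3)/(z^2 - 6*z + 5)
Divide: ((2*z^2 + 3*z - 20)/(z^2 - 5*z + 4)) · ((z^2 - 6*z + 5)/(7*z - 3)) = (2*z^3 - 7*z^2 - 35*z + 100)/(7*z^2 - 31*z + 12)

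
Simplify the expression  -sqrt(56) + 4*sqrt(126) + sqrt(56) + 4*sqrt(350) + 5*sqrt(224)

sqrt(56) = 2*sqrt(14); 4*sqrt(126) = 12*sqrt(14); sqrt(56) = 2*sqrt(14); 4*sqrt(350) = 20*sqrt(14); 5*sqrt(224) = 20*sqrt(14)
Combine: (-2 + 12 + 2 + 20 + 20)·sqrt(14) = 52*sqrt(14)

52*sqrt(14)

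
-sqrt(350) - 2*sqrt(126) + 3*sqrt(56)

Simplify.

-5*sqrt(14)

sqrt(350) = 5*sqrt(14); 2*sqrt(126) = 6*sqrt(14); 3*sqrt(56) = 6*sqrt(14)
Combine: (-5 - 6 + 6)·sqrt(14) = -5*sqrt(14)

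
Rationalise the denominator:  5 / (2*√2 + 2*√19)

(-5*√2 + 5*√19)/34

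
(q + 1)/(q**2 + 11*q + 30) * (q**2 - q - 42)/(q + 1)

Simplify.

Factor: q**2 + 11*q + 30 = (q + 6)*(q + 5);  q**2 - q - 42 = (q - 7)*(q + 6)
Cancel the common factors (q + 6), (q + 1).

(q - 7)/(q + 5)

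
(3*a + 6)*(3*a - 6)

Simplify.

9*a^2 - 36

(3*a)^2 - (6)^2 = 9*a^2 - 36.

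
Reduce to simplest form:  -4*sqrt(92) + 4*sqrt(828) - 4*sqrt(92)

8*sqrt(23)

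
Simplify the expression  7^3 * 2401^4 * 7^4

7^23

7^3 = 7^3; 2401^4 = 7^16; 7^4 = 7^4
Combine exponents: 7^23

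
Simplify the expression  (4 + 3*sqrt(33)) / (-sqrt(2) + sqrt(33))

(4*sqrt(2) + 4*sqrt(33) + 3*sqrt(66) + 99)/31

Multiply numerator and denominator by sqrt(2) + sqrt(33).
Denominator becomes 31; numerator becomes 4*sqrt(2) + 4*sqrt(33) + 3*sqrt(66) + 99.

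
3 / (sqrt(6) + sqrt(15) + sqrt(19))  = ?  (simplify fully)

Group as (sqrt(15) + sqrt(19)) + sqrt(6); multiply by (sqrt(15) + sqrt(19)) - sqrt(6), then rationalise the remaining surd.

(-9*sqrt(190) + 3*sqrt(19) + 15*sqrt(15) + 42*sqrt(6))/178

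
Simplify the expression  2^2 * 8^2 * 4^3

2^2 = 2^2; 8^2 = 2^6; 4^3 = 2^6
Combine exponents: 2^14

2^14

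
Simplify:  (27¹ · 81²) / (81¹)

3^7

27¹ = 3^3; 81² = 3^8; 81¹ = 3^4
Combine exponents: 3^7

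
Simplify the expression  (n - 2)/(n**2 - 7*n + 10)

1/(n - 5)

Factor: n**2 - 7*n + 10 = (n - 5)*(n - 2)
Cancel the common factor (n - 2).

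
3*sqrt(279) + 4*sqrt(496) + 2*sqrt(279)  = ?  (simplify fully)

3*sqrt(279) = 9*sqrt(31); 4*sqrt(496) = 16*sqrt(31); 2*sqrt(279) = 6*sqrt(31)
Combine: (9 + 16 + 6)·sqrt(31) = 31*sqrt(31)

31*sqrt(31)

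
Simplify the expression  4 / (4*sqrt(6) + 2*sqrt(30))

(-2*sqrt(6) + sqrt(30))/3

Multiply numerator and denominator by -2*sqrt(30) + 4*sqrt(6).
Denominator becomes -24; numerator becomes -8*sqrt(30) + 16*sqrt(6).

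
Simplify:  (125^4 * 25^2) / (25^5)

125^4 = 5^12; 25^2 = 5^4; 25^5 = 5^10
Combine exponents: 5^6

5^6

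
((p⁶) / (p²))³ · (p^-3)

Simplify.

Inside the bracket: p⁴
Raise to the power 3: p^12
Multiply by (p^-3): add exponents.

p⁹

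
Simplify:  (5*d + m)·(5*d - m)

(5*d)^2 - (m)^2 = 25*d² - m².

25*d² - m²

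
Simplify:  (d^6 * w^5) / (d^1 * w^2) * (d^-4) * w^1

d*w^4

Quotient: d^5 * w^3
Multiply by (d^-4) * w^1: add exponents.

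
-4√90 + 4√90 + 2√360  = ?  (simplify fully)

12*√10

4√90 = 12*√10; 4√90 = 12*√10; 2√360 = 12*√10
Combine: (-12 + 12 + 12)·√10 = 12*√10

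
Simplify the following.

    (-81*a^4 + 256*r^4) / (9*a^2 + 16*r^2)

-9*a^2 + 16*r^2

Difference of fourth powers: factor out (9*a^2 + 16*r^2).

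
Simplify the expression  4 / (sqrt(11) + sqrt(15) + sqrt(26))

Group as (sqrt(11) + sqrt(15)) + sqrt(26); multiply by (sqrt(11) + sqrt(15)) - sqrt(26), then rationalise the remaining surd.

(-2*sqrt(4290) + 22*sqrt(15) + 30*sqrt(11))/165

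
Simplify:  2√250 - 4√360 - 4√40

-22*√10

2√250 = 10*√10; 4√360 = 24*√10; 4√40 = 8*√10
Combine: (10 - 24 - 8)·√10 = -22*√10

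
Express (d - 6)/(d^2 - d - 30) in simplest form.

Factor: d^2 - d - 30 = (d + 5)*(d - 6)
Cancel the common factor (d - 6).

1/(d + 5)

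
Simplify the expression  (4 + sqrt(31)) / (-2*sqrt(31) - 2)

(-9 - sqrt(31))/20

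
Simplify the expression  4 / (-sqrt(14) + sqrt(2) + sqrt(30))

Group as (sqrt(2) + sqrt(30)) - sqrt(14); multiply by (sqrt(2) + sqrt(30)) + sqrt(14), then rationalise the remaining surd.

(-42*sqrt(2) - 4*sqrt(210) + 18*sqrt(14) + 14*sqrt(30))/21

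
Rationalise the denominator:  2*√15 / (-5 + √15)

-√15 - 3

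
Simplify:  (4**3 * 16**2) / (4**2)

2**10

4**3 = 2**6; 16**2 = 2**8; 4**2 = 2**4
Combine exponents: 2**10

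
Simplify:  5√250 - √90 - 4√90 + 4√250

5√250 = 25*√10; √90 = 3*√10; 4√90 = 12*√10; 4√250 = 20*√10
Combine: (25 - 3 - 12 + 20)·√10 = 30*√10

30*√10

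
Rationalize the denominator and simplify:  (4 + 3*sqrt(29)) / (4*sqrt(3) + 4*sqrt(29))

Multiply numerator and denominator by -4*sqrt(3) + 4*sqrt(29).
Denominator becomes 416; numerator becomes -12*sqrt(87) - 16*sqrt(3) + 16*sqrt(29) + 348.

(-3*sqrt(87) - 4*sqrt(3) + 4*sqrt(29) + 87)/104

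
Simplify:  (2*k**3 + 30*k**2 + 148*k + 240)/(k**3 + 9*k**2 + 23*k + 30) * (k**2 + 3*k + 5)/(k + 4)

2*k + 10

Factor: 2*k**3 + 30*k**2 + 148*k + 240 = 2*(k + 4)*(k + 6)*(k + 5);  k**3 + 9*k**2 + 23*k + 30 = (k**2 + 3*k + 5)*(k + 6)
Cancel the common factors (k**2 + 3*k + 5), (k + 4), (k + 6).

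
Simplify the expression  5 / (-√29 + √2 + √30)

(-15*√29 + 5*√30 + 285*√2 + 20*√435)/231

Group as (√2 + √30) - √29; multiply by (√2 + √30) + √29, then rationalise the remaining surd.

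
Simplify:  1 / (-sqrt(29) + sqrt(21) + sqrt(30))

(-11*sqrt(29) + 10*sqrt(30) + 19*sqrt(21) + 3*sqrt(2030))/1018

Group as (sqrt(21) + sqrt(30)) - sqrt(29); multiply by (sqrt(21) + sqrt(30)) + sqrt(29), then rationalise the remaining surd.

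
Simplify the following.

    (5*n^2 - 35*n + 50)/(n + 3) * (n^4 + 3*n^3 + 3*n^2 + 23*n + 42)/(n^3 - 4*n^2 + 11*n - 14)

Factor: 5*n^2 - 35*n + 50 = 5*(n - 5)*(n - 2);  n^4 + 3*n^3 + 3*n^2 + 23*n + 42 = (n + 2)*(n^2 - 2*n + 7)*(n + 3);  n^3 - 4*n^2 + 11*n - 14 = (n - 2)*(n^2 - 2*n + 7)
Cancel the common factors (n^2 - 2*n + 7), (n + 3), (n - 2).

5*n^2 - 15*n - 50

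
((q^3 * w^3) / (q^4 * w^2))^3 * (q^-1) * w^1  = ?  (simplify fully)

w^4/q^4

Inside the bracket: (q^-1) * w^1
Raise to the power 3: (q^-3) * w^3
Multiply by (q^-1) * w^1: add exponents.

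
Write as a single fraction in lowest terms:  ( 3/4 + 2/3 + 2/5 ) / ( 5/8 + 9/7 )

1526/1605

Numerator: 3/4 + 2/3 + 2/5 = 109/60
Denominator: 5/8 + 9/7 = 107/56
Divide: (109/60) · (56/107) = 1526/1605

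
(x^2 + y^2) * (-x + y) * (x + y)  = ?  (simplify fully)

Pair the conjugate factors: (y+x)(y-x) = -x^2 + y^2, then repeat with the next factor.

-x^4 + y^4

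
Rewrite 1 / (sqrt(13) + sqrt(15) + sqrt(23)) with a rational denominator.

Group as (sqrt(15) + sqrt(23)) + sqrt(13); multiply by (sqrt(15) + sqrt(23)) - sqrt(13), then rationalise the remaining surd.

(-2*sqrt(4485) + 5*sqrt(23) + 21*sqrt(15) + 25*sqrt(13))/755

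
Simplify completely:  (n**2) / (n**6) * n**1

n**(-3)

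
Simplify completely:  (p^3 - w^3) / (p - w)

Factor as (a-b)(a^2+ab+b^2) with a=p, b=w.

p^2 + p*w + w^2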